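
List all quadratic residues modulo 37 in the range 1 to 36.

1 3 4 7 9 10 11 12 16 21 25 26 27 28 30 33 34 36

Square k = 1,…,18 (k and 37−k give the same square):
1²=1, 2²=4, 3²=9, 4²=16, 5²=25, 6²=36, 7²≡12, 8²≡27, 9²≡7, 10²≡26, 11²≡10, 12²≡33, 13²≡21, 14²≡11, 15²≡3, 16²≡34, 17²≡30, 18²≡28 (mod 37).
So the quadratic residues mod 37 are {1, 3, 4, 7, 9, 10, 11, 12, 16, 21, 25, 26, 27, 28, 30, 33, 34, 36}.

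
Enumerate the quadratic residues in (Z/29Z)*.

Square k = 1,…,14 (k and 29−k give the same square):
1²=1, 2²=4, 3²=9, 4²=16, 5²=25, 6²≡7, 7²≡20, 8²≡6, 9²≡23, 10²≡13, 11²≡5, 12²≡28, 13²≡24, 14²≡22 (mod 29).
So the quadratic residues mod 29 are {1, 4, 5, 6, 7, 9, 13, 16, 20, 22, 23, 24, 25, 28}.

1, 4, 5, 6, 7, 9, 13, 16, 20, 22, 23, 24, 25, 28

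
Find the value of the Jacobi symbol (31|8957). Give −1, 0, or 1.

Reciprocity: 31 ≡ 3 and 8957 ≡ 1 (mod 4), so (31/8957) = +(8957/31).
Reduce top mod 31: now compute (29/31).
Reciprocity: 29 ≡ 1 and 31 ≡ 3 (mod 4), so (29/31) = +(31/29).
Reduce top mod 29: now compute (2/29).
Pull out 2: since 29 ≡ 5 (mod 8), (2/29) = -1.
Reached (1/29) = 1. Collecting the sign flips along the way, the symbol is -1.

-1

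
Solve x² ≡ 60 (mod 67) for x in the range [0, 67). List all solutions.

23, 44

Since 67 ≡ 3 (mod 4), a square root of 60 is 60^((67+1)/4) = 60^17 mod 67.
Repeated squaring: 60^2≡49, 60^4≡56, 60^8≡54, 60^16≡35 (mod 67).
60^17 = 60^(16+1) ≡ 23 (mod 67).
Check: 23² = 529 ≡ 60 (mod 67). The two roots are 23 and 44.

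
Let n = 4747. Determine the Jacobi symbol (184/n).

1

Pull out 2^3: since 4747 ≡ 3 (mod 8), (2/4747) = -1, so (2/4747)^3 = -1.
Reciprocity: 23 ≡ 3 and 4747 ≡ 3 (mod 4), so (23/4747) = −(4747/23).
Reduce top mod 23: now compute (9/23).
Reciprocity: 9 ≡ 1 and 23 ≡ 3 (mod 4), so (9/23) = +(23/9).
Reduce top mod 9: now compute (5/9).
Reciprocity: 5 ≡ 1 and 9 ≡ 1 (mod 4), so (5/9) = +(9/5).
Reduce top mod 5: now compute (4/5).
Pull out 2^2: since 5 ≡ 5 (mod 8), (2/5) = -1, so (2/5)^2 = +1.
Reached (1/5) = 1. Collecting the sign flips along the way, the symbol is +1.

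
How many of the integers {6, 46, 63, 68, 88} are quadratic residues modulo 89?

(6/89) = -1 → non-residue.
(46/89) = -1 → non-residue.
(63/89) = -1 → non-residue.
(68/89) = +1 → QR.
(88/89) = +1 → QR.
Total quadratic residues among the 5: 2.

2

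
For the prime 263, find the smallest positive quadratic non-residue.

5

(2/263) = +1, so 2 is a residue.
(3/263) = +1, so 3 is a residue.
(4/263) = +1, so 4 is a residue.
(5/263) = −1, so 5 is the smallest positive non-residue mod 263.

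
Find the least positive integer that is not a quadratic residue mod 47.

5

(2/47) = +1, so 2 is a residue.
(3/47) = +1, so 3 is a residue.
(4/47) = +1, so 4 is a residue.
(5/47) = −1, so 5 is the smallest positive non-residue mod 47.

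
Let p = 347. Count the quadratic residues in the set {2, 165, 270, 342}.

2

(2/347) = -1 → non-residue.
(165/347) = -1 → non-residue.
(270/347) = +1 → QR.
(342/347) = +1 → QR.
Total quadratic residues among the 4: 2.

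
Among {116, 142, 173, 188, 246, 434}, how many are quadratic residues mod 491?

(116/491) = -1 → non-residue.
(142/491) = -1 → non-residue.
(173/491) = -1 → non-residue.
(188/491) = -1 → non-residue.
(246/491) = -1 → non-residue.
(434/491) = +1 → QR.
Total quadratic residues among the 6: 1.

1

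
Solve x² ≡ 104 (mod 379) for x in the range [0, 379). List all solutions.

56, 323

Since 379 ≡ 3 (mod 4), a square root of 104 is 104^((379+1)/4) = 104^95 mod 379.
Repeated squaring: 104^2≡204, 104^4≡305, 104^8≡170, 104^16≡96, 104^32≡120, 104^64≡377 (mod 379).
104^95 = 104^(64+16+8+4+2+1) ≡ 56 (mod 379).
Check: 56² = 3136 ≡ 104 (mod 379). The two roots are 56 and 323.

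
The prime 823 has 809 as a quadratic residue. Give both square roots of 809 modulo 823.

Since 823 ≡ 3 (mod 4), a square root of 809 is 809^((823+1)/4) = 809^206 mod 823.
Repeated squaring: 809^2≡196, 809^4≡558, 809^8≡270, 809^16≡476, 809^32≡251, 809^64≡453, 809^128≡282 (mod 823).
809^206 = 809^(128+64+8+4+2) ≡ 322 (mod 823).
Check: 322² = 103684 ≡ 809 (mod 823). The two roots are 322 and 501.

322, 501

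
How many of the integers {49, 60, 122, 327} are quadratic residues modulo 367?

4

(49/367) = +1 → QR.
(60/367) = +1 → QR.
(122/367) = +1 → QR.
(327/367) = +1 → QR.
Total quadratic residues among the 4: 4.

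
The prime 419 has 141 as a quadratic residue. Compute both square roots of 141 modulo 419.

159, 260

Since 419 ≡ 3 (mod 4), a square root of 141 is 141^((419+1)/4) = 141^105 mod 419.
Repeated squaring: 141^2≡188, 141^4≡148, 141^8≡116, 141^16≡48, 141^32≡209, 141^64≡105 (mod 419).
141^105 = 141^(64+32+8+1) ≡ 260 (mod 419).
Check: 260² = 67600 ≡ 141 (mod 419). The two roots are 159 and 260.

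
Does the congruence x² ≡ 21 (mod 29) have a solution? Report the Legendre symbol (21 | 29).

Reciprocity: 21 ≡ 1 and 29 ≡ 1 (mod 4), so (21/29) = +(29/21).
Reduce top mod 21: now compute (8/21).
Pull out 2^3: since 21 ≡ 5 (mod 8), (2/21) = -1, so (2/21)^3 = -1.
Reached (1/21) = 1. Collecting the sign flips along the way, the symbol is -1.

-1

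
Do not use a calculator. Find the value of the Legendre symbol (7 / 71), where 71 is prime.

-1

Euler's criterion: (7/71) ≡ 7^35 (mod 71).
7^2 ≡ 49 (mod 71)
7^4 ≡ 58 (mod 71)
7^8 ≡ 27 (mod 71)
7^16 ≡ 19 (mod 71)
7^32 ≡ 6 (mod 71)
7^35 = 7^(32+2+1) ≡ 70 (mod 71).
Result is 70 ≡ −1, so (7/71) = −1.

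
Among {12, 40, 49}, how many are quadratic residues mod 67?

2

(12/67) = -1 → non-residue.
(40/67) = +1 → QR.
(49/67) = +1 → QR.
Total quadratic residues among the 3: 2.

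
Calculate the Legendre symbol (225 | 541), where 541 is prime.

1

Reciprocity: 225 ≡ 1 and 541 ≡ 1 (mod 4), so (225/541) = +(541/225).
Reduce top mod 225: now compute (91/225).
Reciprocity: 91 ≡ 3 and 225 ≡ 1 (mod 4), so (91/225) = +(225/91).
Reduce top mod 91: now compute (43/91).
Reciprocity: 43 ≡ 3 and 91 ≡ 3 (mod 4), so (43/91) = −(91/43).
Reduce top mod 43: now compute (5/43).
Reciprocity: 5 ≡ 1 and 43 ≡ 3 (mod 4), so (5/43) = +(43/5).
Reduce top mod 5: now compute (3/5).
Reciprocity: 3 ≡ 3 and 5 ≡ 1 (mod 4), so (3/5) = +(5/3).
Reduce top mod 3: now compute (2/3).
Pull out 2: since 3 ≡ 3 (mod 8), (2/3) = -1.
Reached (1/3) = 1. Collecting the sign flips along the way, the symbol is +1.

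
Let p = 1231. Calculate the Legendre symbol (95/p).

Reciprocity: 95 ≡ 3 and 1231 ≡ 3 (mod 4), so (95/1231) = −(1231/95).
Reduce top mod 95: now compute (91/95).
Reciprocity: 91 ≡ 3 and 95 ≡ 3 (mod 4), so (91/95) = −(95/91).
Reduce top mod 91: now compute (4/91).
Pull out 2^2: since 91 ≡ 3 (mod 8), (2/91) = -1, so (2/91)^2 = +1.
Reached (1/91) = 1. Collecting the sign flips along the way, the symbol is +1.

1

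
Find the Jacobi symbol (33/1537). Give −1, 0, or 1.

Reciprocity: 33 ≡ 1 and 1537 ≡ 1 (mod 4), so (33/1537) = +(1537/33).
Reduce top mod 33: now compute (19/33).
Reciprocity: 19 ≡ 3 and 33 ≡ 1 (mod 4), so (19/33) = +(33/19).
Reduce top mod 19: now compute (14/19).
Pull out 2: since 19 ≡ 3 (mod 8), (2/19) = -1.
Reciprocity: 7 ≡ 3 and 19 ≡ 3 (mod 4), so (7/19) = −(19/7).
Reduce top mod 7: now compute (5/7).
Reciprocity: 5 ≡ 1 and 7 ≡ 3 (mod 4), so (5/7) = +(7/5).
Reduce top mod 5: now compute (2/5).
Pull out 2: since 5 ≡ 5 (mod 8), (2/5) = -1.
Reached (1/5) = 1. Collecting the sign flips along the way, the symbol is -1.

-1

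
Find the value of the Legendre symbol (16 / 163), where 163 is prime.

Pull out 2^4: since 163 ≡ 3 (mod 8), (2/163) = -1, so (2/163)^4 = +1.
Reached (1/163) = 1. Collecting the sign flips along the way, the symbol is +1.

1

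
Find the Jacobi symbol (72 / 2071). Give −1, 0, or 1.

1

Pull out 2^3: since 2071 ≡ 7 (mod 8), (2/2071) = +1, so (2/2071)^3 = +1.
Reciprocity: 9 ≡ 1 and 2071 ≡ 3 (mod 4), so (9/2071) = +(2071/9).
Reduce top mod 9: now compute (1/9).
Reached (1/9) = 1. Collecting the sign flips along the way, the symbol is +1.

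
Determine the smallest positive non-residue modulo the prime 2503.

3

(2/2503) = +1, so 2 is a residue.
(3/2503) = −1, so 3 is the smallest positive non-residue mod 2503.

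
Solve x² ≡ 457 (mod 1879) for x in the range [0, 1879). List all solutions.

180, 1699

Since 1879 ≡ 3 (mod 4), a square root of 457 is 457^((1879+1)/4) = 457^470 mod 1879.
Repeated squaring: 457^2≡280, 457^4≡1361, 457^8≡1506, 457^16≡83, 457^32≡1252, 457^64≡418, 457^128≡1856, 457^256≡529 (mod 1879).
457^470 = 457^(256+128+64+16+4+2) ≡ 180 (mod 1879).
Check: 180² = 32400 ≡ 457 (mod 1879). The two roots are 180 and 1699.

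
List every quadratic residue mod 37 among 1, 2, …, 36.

1,3,4,7,9,10,11,12,16,21,25,26,27,28,30,33,34,36

Square k = 1,…,18 (k and 37−k give the same square):
1²=1, 2²=4, 3²=9, 4²=16, 5²=25, 6²=36, 7²≡12, 8²≡27, 9²≡7, 10²≡26, 11²≡10, 12²≡33, 13²≡21, 14²≡11, 15²≡3, 16²≡34, 17²≡30, 18²≡28 (mod 37).
So the quadratic residues mod 37 are {1, 3, 4, 7, 9, 10, 11, 12, 16, 21, 25, 26, 27, 28, 30, 33, 34, 36}.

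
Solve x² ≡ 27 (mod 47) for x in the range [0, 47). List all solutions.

11, 36

Since 47 ≡ 3 (mod 4), a square root of 27 is 27^((47+1)/4) = 27^12 mod 47.
Repeated squaring: 27^2≡24, 27^4≡12, 27^8≡3 (mod 47).
27^12 = 27^(8+4) ≡ 36 (mod 47).
Check: 36² = 1296 ≡ 27 (mod 47). The two roots are 11 and 36.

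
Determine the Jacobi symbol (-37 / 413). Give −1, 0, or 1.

-1

First reduce: -37 ≡ 376 (mod 413).
Pull out 2^3: since 413 ≡ 5 (mod 8), (2/413) = -1, so (2/413)^3 = -1.
Reciprocity: 47 ≡ 3 and 413 ≡ 1 (mod 4), so (47/413) = +(413/47).
Reduce top mod 47: now compute (37/47).
Reciprocity: 37 ≡ 1 and 47 ≡ 3 (mod 4), so (37/47) = +(47/37).
Reduce top mod 37: now compute (10/37).
Pull out 2: since 37 ≡ 5 (mod 8), (2/37) = -1.
Reciprocity: 5 ≡ 1 and 37 ≡ 1 (mod 4), so (5/37) = +(37/5).
Reduce top mod 5: now compute (2/5).
Pull out 2: since 5 ≡ 5 (mod 8), (2/5) = -1.
Reached (1/5) = 1. Collecting the sign flips along the way, the symbol is -1.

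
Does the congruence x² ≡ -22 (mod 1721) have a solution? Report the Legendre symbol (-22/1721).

First reduce: -22 ≡ 1699 (mod 1721).
Reciprocity: 1699 ≡ 3 and 1721 ≡ 1 (mod 4), so (1699/1721) = +(1721/1699).
Reduce top mod 1699: now compute (22/1699).
Pull out 2: since 1699 ≡ 3 (mod 8), (2/1699) = -1.
Reciprocity: 11 ≡ 3 and 1699 ≡ 3 (mod 4), so (11/1699) = −(1699/11).
Reduce top mod 11: now compute (5/11).
Reciprocity: 5 ≡ 1 and 11 ≡ 3 (mod 4), so (5/11) = +(11/5).
Reduce top mod 5: now compute (1/5).
Reached (1/5) = 1. Collecting the sign flips along the way, the symbol is +1.

1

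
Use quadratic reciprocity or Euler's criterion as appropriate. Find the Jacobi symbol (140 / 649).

Pull out 2^2: since 649 ≡ 1 (mod 8), (2/649) = +1, so (2/649)^2 = +1.
Reciprocity: 35 ≡ 3 and 649 ≡ 1 (mod 4), so (35/649) = +(649/35).
Reduce top mod 35: now compute (19/35).
Reciprocity: 19 ≡ 3 and 35 ≡ 3 (mod 4), so (19/35) = −(35/19).
Reduce top mod 19: now compute (16/19).
Pull out 2^4: since 19 ≡ 3 (mod 8), (2/19) = -1, so (2/19)^4 = +1.
Reached (1/19) = 1. Collecting the sign flips along the way, the symbol is -1.

-1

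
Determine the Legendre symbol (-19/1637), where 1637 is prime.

-1

First reduce: -19 ≡ 1618 (mod 1637).
Pull out 2: since 1637 ≡ 5 (mod 8), (2/1637) = -1.
Reciprocity: 809 ≡ 1 and 1637 ≡ 1 (mod 4), so (809/1637) = +(1637/809).
Reduce top mod 809: now compute (19/809).
Reciprocity: 19 ≡ 3 and 809 ≡ 1 (mod 4), so (19/809) = +(809/19).
Reduce top mod 19: now compute (11/19).
Reciprocity: 11 ≡ 3 and 19 ≡ 3 (mod 4), so (11/19) = −(19/11).
Reduce top mod 11: now compute (8/11).
Pull out 2^3: since 11 ≡ 3 (mod 8), (2/11) = -1, so (2/11)^3 = -1.
Reached (1/11) = 1. Collecting the sign flips along the way, the symbol is -1.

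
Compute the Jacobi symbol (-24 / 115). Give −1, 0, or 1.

-1

First reduce: -24 ≡ 91 (mod 115).
Reciprocity: 91 ≡ 3 and 115 ≡ 3 (mod 4), so (91/115) = −(115/91).
Reduce top mod 91: now compute (24/91).
Pull out 2^3: since 91 ≡ 3 (mod 8), (2/91) = -1, so (2/91)^3 = -1.
Reciprocity: 3 ≡ 3 and 91 ≡ 3 (mod 4), so (3/91) = −(91/3).
Reduce top mod 3: now compute (1/3).
Reached (1/3) = 1. Collecting the sign flips along the way, the symbol is -1.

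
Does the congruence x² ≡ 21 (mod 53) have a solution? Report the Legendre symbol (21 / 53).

-1

Reciprocity: 21 ≡ 1 and 53 ≡ 1 (mod 4), so (21/53) = +(53/21).
Reduce top mod 21: now compute (11/21).
Reciprocity: 11 ≡ 3 and 21 ≡ 1 (mod 4), so (11/21) = +(21/11).
Reduce top mod 11: now compute (10/11).
Pull out 2: since 11 ≡ 3 (mod 8), (2/11) = -1.
Reciprocity: 5 ≡ 1 and 11 ≡ 3 (mod 4), so (5/11) = +(11/5).
Reduce top mod 5: now compute (1/5).
Reached (1/5) = 1. Collecting the sign flips along the way, the symbol is -1.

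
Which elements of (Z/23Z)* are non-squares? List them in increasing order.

Square k = 1,…,11 (k and 23−k give the same square):
1²=1, 2²=4, 3²=9, 4²=16, 5²≡2, 6²≡13, 7²≡3, 8²≡18, 9²≡12, 10²≡8, 11²≡6 (mod 23).
The residues are {1, 2, 3, 4, 6, 8, 9, 12, 13, 16, 18}; the non-residues are the remaining 11 nonzero classes.

5,7,10,11,14,15,17,19,20,21,22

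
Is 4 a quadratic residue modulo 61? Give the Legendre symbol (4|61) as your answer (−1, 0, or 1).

Euler's criterion: (4/61) ≡ 4^30 (mod 61).
4^2 ≡ 16 (mod 61)
4^4 ≡ 12 (mod 61)
4^8 ≡ 22 (mod 61)
4^16 ≡ 57 (mod 61)
4^30 = 4^(16+8+4+2) ≡ 1 (mod 61).
Result is 1, so (4/61) = 1.

1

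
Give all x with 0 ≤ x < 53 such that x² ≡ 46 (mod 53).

24, 29

53 ≡ 1 (mod 4), so we find a root by search.
Trying successive values, 24² = 576 ≡ 46 (mod 53). The other root is 53 − 24 = 29.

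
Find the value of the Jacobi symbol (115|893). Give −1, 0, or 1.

1

Reciprocity: 115 ≡ 3 and 893 ≡ 1 (mod 4), so (115/893) = +(893/115).
Reduce top mod 115: now compute (88/115).
Pull out 2^3: since 115 ≡ 3 (mod 8), (2/115) = -1, so (2/115)^3 = -1.
Reciprocity: 11 ≡ 3 and 115 ≡ 3 (mod 4), so (11/115) = −(115/11).
Reduce top mod 11: now compute (5/11).
Reciprocity: 5 ≡ 1 and 11 ≡ 3 (mod 4), so (5/11) = +(11/5).
Reduce top mod 5: now compute (1/5).
Reached (1/5) = 1. Collecting the sign flips along the way, the symbol is +1.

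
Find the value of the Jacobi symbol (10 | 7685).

Pull out 2: since 7685 ≡ 5 (mod 8), (2/7685) = -1.
Reciprocity: 5 ≡ 1 and 7685 ≡ 1 (mod 4), so (5/7685) = +(7685/5).
Reduce top mod 5: now compute (0/5).
Top reduces to 0: gcd > 1, so the symbol is 0.

0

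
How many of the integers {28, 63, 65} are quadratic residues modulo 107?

0

(28/107) = -1 → non-residue.
(63/107) = -1 → non-residue.
(65/107) = -1 → non-residue.
Total quadratic residues among the 3: 0.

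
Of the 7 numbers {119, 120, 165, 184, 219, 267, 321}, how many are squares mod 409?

(119/409) = -1 → non-residue.
(120/409) = +1 → QR.
(165/409) = -1 → non-residue.
(184/409) = +1 → QR.
(219/409) = -1 → non-residue.
(267/409) = +1 → QR.
(321/409) = -1 → non-residue.
Total quadratic residues among the 7: 3.

3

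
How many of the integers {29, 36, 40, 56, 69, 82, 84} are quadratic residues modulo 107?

5

(29/107) = +1 → QR.
(36/107) = +1 → QR.
(40/107) = +1 → QR.
(56/107) = +1 → QR.
(69/107) = +1 → QR.
(82/107) = -1 → non-residue.
(84/107) = -1 → non-residue.
Total quadratic residues among the 7: 5.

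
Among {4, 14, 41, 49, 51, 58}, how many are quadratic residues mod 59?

(4/59) = +1 → QR.
(14/59) = -1 → non-residue.
(41/59) = +1 → QR.
(49/59) = +1 → QR.
(51/59) = +1 → QR.
(58/59) = -1 → non-residue.
Total quadratic residues among the 6: 4.

4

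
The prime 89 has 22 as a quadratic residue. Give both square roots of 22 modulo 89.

89 ≡ 1 (mod 4), so we find a root by search.
Trying successive values, 17² = 289 ≡ 22 (mod 89). The other root is 89 − 17 = 72.

17, 72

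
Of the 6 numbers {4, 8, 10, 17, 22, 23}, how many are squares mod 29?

3

(4/29) = +1 → QR.
(8/29) = -1 → non-residue.
(10/29) = -1 → non-residue.
(17/29) = -1 → non-residue.
(22/29) = +1 → QR.
(23/29) = +1 → QR.
Total quadratic residues among the 6: 3.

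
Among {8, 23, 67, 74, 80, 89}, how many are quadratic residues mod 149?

2

(8/149) = -1 → non-residue.
(23/149) = -1 → non-residue.
(67/149) = +1 → QR.
(74/149) = -1 → non-residue.
(80/149) = +1 → QR.
(89/149) = -1 → non-residue.
Total quadratic residues among the 6: 2.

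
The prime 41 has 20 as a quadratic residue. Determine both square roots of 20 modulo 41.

15, 26

41 ≡ 1 (mod 4), so we find a root by search.
Trying successive values, 15² = 225 ≡ 20 (mod 41). The other root is 41 − 15 = 26.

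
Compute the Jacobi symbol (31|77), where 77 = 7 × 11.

-1

Reciprocity: 31 ≡ 3 and 77 ≡ 1 (mod 4), so (31/77) = +(77/31).
Reduce top mod 31: now compute (15/31).
Reciprocity: 15 ≡ 3 and 31 ≡ 3 (mod 4), so (15/31) = −(31/15).
Reduce top mod 15: now compute (1/15).
Reached (1/15) = 1. Collecting the sign flips along the way, the symbol is -1.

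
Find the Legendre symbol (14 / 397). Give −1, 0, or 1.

1

Euler's criterion: (14/397) ≡ 14^198 (mod 397).
14^2 ≡ 196 (mod 397)
14^4 ≡ 304 (mod 397)
14^8 ≡ 312 (mod 397)
14^16 ≡ 79 (mod 397)
14^32 ≡ 286 (mod 397)
14^64 ≡ 14 (mod 397)
14^128 ≡ 196 (mod 397)
14^198 = 14^(128+64+4+2) ≡ 1 (mod 397).
Result is 1, so (14/397) = 1.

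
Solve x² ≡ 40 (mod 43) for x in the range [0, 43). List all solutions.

13, 30

Since 43 ≡ 3 (mod 4), a square root of 40 is 40^((43+1)/4) = 40^11 mod 43.
Repeated squaring: 40^2≡9, 40^4≡38, 40^8≡25 (mod 43).
40^11 = 40^(8+2+1) ≡ 13 (mod 43).
Check: 13² = 169 ≡ 40 (mod 43). The two roots are 13 and 30.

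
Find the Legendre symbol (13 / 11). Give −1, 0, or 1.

First reduce: 13 ≡ 2 (mod 11).
Pull out 2: since 11 ≡ 3 (mod 8), (2/11) = -1.
Reached (1/11) = 1. Collecting the sign flips along the way, the symbol is -1.

-1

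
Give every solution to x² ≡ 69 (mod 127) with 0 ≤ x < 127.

14, 113

Since 127 ≡ 3 (mod 4), a square root of 69 is 69^((127+1)/4) = 69^32 mod 127.
Repeated squaring: 69^2≡62, 69^4≡34, 69^8≡13, 69^16≡42, 69^32≡113 (mod 127).
69^32 = 69^(32) ≡ 113 (mod 127).
Check: 113² = 12769 ≡ 69 (mod 127). The two roots are 14 and 113.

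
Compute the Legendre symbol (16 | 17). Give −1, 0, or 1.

Euler's criterion: (16/17) ≡ 16^8 (mod 17).
16^2 ≡ 1 (mod 17)
16^4 ≡ 1 (mod 17)
16^8 ≡ 1 (mod 17)
16^8 = 16^(8) ≡ 1 (mod 17).
Result is 1, so (16/17) = 1.

1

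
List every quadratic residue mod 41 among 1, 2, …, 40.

Square k = 1,…,20 (k and 41−k give the same square):
1²=1, 2²=4, 3²=9, 4²=16, 5²=25, 6²=36, 7²≡8, 8²≡23, 9²≡40, 10²≡18, 11²≡39, 12²≡21, 13²≡5, 14²≡32, 15²≡20, 16²≡10, 17²≡2, 18²≡37, 19²≡33, 20²≡31 (mod 41).
So the quadratic residues mod 41 are {1, 2, 4, 5, 8, 9, 10, 16, 18, 20, 21, 23, 25, 31, 32, 33, 36, 37, 39, 40}.

1,2,4,5,8,9,10,16,18,20,21,23,25,31,32,33,36,37,39,40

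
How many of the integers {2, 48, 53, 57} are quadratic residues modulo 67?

(2/67) = -1 → non-residue.
(48/67) = -1 → non-residue.
(53/67) = -1 → non-residue.
(57/67) = -1 → non-residue.
Total quadratic residues among the 4: 0.

0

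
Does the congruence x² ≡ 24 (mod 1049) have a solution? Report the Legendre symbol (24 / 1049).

Pull out 2^3: since 1049 ≡ 1 (mod 8), (2/1049) = +1, so (2/1049)^3 = +1.
Reciprocity: 3 ≡ 3 and 1049 ≡ 1 (mod 4), so (3/1049) = +(1049/3).
Reduce top mod 3: now compute (2/3).
Pull out 2: since 3 ≡ 3 (mod 8), (2/3) = -1.
Reached (1/3) = 1. Collecting the sign flips along the way, the symbol is -1.

-1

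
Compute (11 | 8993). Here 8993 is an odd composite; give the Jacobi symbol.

-1

Reciprocity: 11 ≡ 3 and 8993 ≡ 1 (mod 4), so (11/8993) = +(8993/11).
Reduce top mod 11: now compute (6/11).
Pull out 2: since 11 ≡ 3 (mod 8), (2/11) = -1.
Reciprocity: 3 ≡ 3 and 11 ≡ 3 (mod 4), so (3/11) = −(11/3).
Reduce top mod 3: now compute (2/3).
Pull out 2: since 3 ≡ 3 (mod 8), (2/3) = -1.
Reached (1/3) = 1. Collecting the sign flips along the way, the symbol is -1.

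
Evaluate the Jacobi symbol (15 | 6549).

0

Reciprocity: 15 ≡ 3 and 6549 ≡ 1 (mod 4), so (15/6549) = +(6549/15).
Reduce top mod 15: now compute (9/15).
Reciprocity: 9 ≡ 1 and 15 ≡ 3 (mod 4), so (9/15) = +(15/9).
Reduce top mod 9: now compute (6/9).
Pull out 2: since 9 ≡ 1 (mod 8), (2/9) = +1.
Reciprocity: 3 ≡ 3 and 9 ≡ 1 (mod 4), so (3/9) = +(9/3).
Reduce top mod 3: now compute (0/3).
Top reduces to 0: gcd > 1, so the symbol is 0.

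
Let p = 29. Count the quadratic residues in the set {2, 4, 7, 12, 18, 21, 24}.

(2/29) = -1 → non-residue.
(4/29) = +1 → QR.
(7/29) = +1 → QR.
(12/29) = -1 → non-residue.
(18/29) = -1 → non-residue.
(21/29) = -1 → non-residue.
(24/29) = +1 → QR.
Total quadratic residues among the 7: 3.

3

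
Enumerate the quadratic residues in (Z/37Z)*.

Square k = 1,…,18 (k and 37−k give the same square):
1²=1, 2²=4, 3²=9, 4²=16, 5²=25, 6²=36, 7²≡12, 8²≡27, 9²≡7, 10²≡26, 11²≡10, 12²≡33, 13²≡21, 14²≡11, 15²≡3, 16²≡34, 17²≡30, 18²≡28 (mod 37).
So the quadratic residues mod 37 are {1, 3, 4, 7, 9, 10, 11, 12, 16, 21, 25, 26, 27, 28, 30, 33, 34, 36}.

1 3 4 7 9 10 11 12 16 21 25 26 27 28 30 33 34 36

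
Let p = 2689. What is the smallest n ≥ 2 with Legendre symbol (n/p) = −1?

(2/2689) = +1, so 2 is a residue.
(3/2689) = +1, so 3 is a residue.
(4/2689) = +1, so 4 is a residue.
(5/2689) = +1, so 5 is a residue.
(6/2689) = +1, so 6 is a residue.
(7/2689) = +1, so 7 is a residue.
(8/2689) = +1, so 8 is a residue.
(9/2689) = +1, so 9 is a residue.
(10/2689) = +1, so 10 is a residue.
(11/2689) = +1, so 11 is a residue.
(12/2689) = +1, so 12 is a residue.
(13/2689) = −1, so 13 is the smallest positive non-residue mod 2689.

13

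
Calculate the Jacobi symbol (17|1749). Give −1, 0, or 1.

Reciprocity: 17 ≡ 1 and 1749 ≡ 1 (mod 4), so (17/1749) = +(1749/17).
Reduce top mod 17: now compute (15/17).
Reciprocity: 15 ≡ 3 and 17 ≡ 1 (mod 4), so (15/17) = +(17/15).
Reduce top mod 15: now compute (2/15).
Pull out 2: since 15 ≡ 7 (mod 8), (2/15) = +1.
Reached (1/15) = 1. Collecting the sign flips along the way, the symbol is +1.

1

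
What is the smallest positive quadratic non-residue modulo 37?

(2/37) = −1, so 2 is the smallest positive non-residue mod 37.

2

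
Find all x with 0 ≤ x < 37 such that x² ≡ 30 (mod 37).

37 ≡ 1 (mod 4), so we find a root by search.
Trying successive values, 17² = 289 ≡ 30 (mod 37). The other root is 37 − 17 = 20.

17, 20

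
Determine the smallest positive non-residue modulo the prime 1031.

7

(2/1031) = +1, so 2 is a residue.
(3/1031) = +1, so 3 is a residue.
(4/1031) = +1, so 4 is a residue.
(5/1031) = +1, so 5 is a residue.
(6/1031) = +1, so 6 is a residue.
(7/1031) = −1, so 7 is the smallest positive non-residue mod 1031.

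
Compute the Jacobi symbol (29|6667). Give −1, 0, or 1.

Reciprocity: 29 ≡ 1 and 6667 ≡ 3 (mod 4), so (29/6667) = +(6667/29).
Reduce top mod 29: now compute (26/29).
Pull out 2: since 29 ≡ 5 (mod 8), (2/29) = -1.
Reciprocity: 13 ≡ 1 and 29 ≡ 1 (mod 4), so (13/29) = +(29/13).
Reduce top mod 13: now compute (3/13).
Reciprocity: 3 ≡ 3 and 13 ≡ 1 (mod 4), so (3/13) = +(13/3).
Reduce top mod 3: now compute (1/3).
Reached (1/3) = 1. Collecting the sign flips along the way, the symbol is -1.

-1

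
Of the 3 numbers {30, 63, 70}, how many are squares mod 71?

1

(30/71) = +1 → QR.
(63/71) = -1 → non-residue.
(70/71) = -1 → non-residue.
Total quadratic residues among the 3: 1.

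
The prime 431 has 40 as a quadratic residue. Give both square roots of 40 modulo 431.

Since 431 ≡ 3 (mod 4), a square root of 40 is 40^((431+1)/4) = 40^108 mod 431.
Repeated squaring: 40^2≡307, 40^4≡291, 40^8≡205, 40^16≡218, 40^32≡114, 40^64≡66 (mod 431).
40^108 = 40^(64+32+8+4) ≡ 389 (mod 431).
Check: 389² = 151321 ≡ 40 (mod 431). The two roots are 42 and 389.

42, 389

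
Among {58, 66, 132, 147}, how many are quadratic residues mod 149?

1

(58/149) = -1 → non-residue.
(66/149) = -1 → non-residue.
(132/149) = +1 → QR.
(147/149) = -1 → non-residue.
Total quadratic residues among the 4: 1.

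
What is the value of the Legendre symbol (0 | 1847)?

Top reduces to 0: gcd > 1, so the symbol is 0.

0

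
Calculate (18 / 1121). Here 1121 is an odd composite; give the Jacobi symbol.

Pull out 2: since 1121 ≡ 1 (mod 8), (2/1121) = +1.
Reciprocity: 9 ≡ 1 and 1121 ≡ 1 (mod 4), so (9/1121) = +(1121/9).
Reduce top mod 9: now compute (5/9).
Reciprocity: 5 ≡ 1 and 9 ≡ 1 (mod 4), so (5/9) = +(9/5).
Reduce top mod 5: now compute (4/5).
Pull out 2^2: since 5 ≡ 5 (mod 8), (2/5) = -1, so (2/5)^2 = +1.
Reached (1/5) = 1. Collecting the sign flips along the way, the symbol is +1.

1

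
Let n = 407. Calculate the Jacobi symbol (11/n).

0

Reciprocity: 11 ≡ 3 and 407 ≡ 3 (mod 4), so (11/407) = −(407/11).
Reduce top mod 11: now compute (0/11).
Top reduces to 0: gcd > 1, so the symbol is 0.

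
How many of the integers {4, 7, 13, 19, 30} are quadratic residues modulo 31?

3

(4/31) = +1 → QR.
(7/31) = +1 → QR.
(13/31) = -1 → non-residue.
(19/31) = +1 → QR.
(30/31) = -1 → non-residue.
Total quadratic residues among the 5: 3.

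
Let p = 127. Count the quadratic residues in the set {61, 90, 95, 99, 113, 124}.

(61/127) = +1 → QR.
(90/127) = -1 → non-residue.
(95/127) = -1 → non-residue.
(99/127) = +1 → QR.
(113/127) = +1 → QR.
(124/127) = +1 → QR.
Total quadratic residues among the 6: 4.

4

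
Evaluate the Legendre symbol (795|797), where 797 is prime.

Reciprocity: 795 ≡ 3 and 797 ≡ 1 (mod 4), so (795/797) = +(797/795).
Reduce top mod 795: now compute (2/795).
Pull out 2: since 795 ≡ 3 (mod 8), (2/795) = -1.
Reached (1/795) = 1. Collecting the sign flips along the way, the symbol is -1.

-1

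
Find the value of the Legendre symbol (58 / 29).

0

First reduce: 58 ≡ 0 (mod 29).
Top reduces to 0: gcd > 1, so the symbol is 0.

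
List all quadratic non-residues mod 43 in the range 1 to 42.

Square k = 1,…,21 (k and 43−k give the same square):
1²=1, 2²=4, 3²=9, 4²=16, 5²=25, 6²=36, 7²≡6, 8²≡21, 9²≡38, 10²≡14, 11²≡35, 12²≡15, 13²≡40, 14²≡24, 15²≡10, 16²≡41, 17²≡31, 18²≡23, 19²≡17, 20²≡13, 21²≡11 (mod 43).
The residues are {1, 4, 6, 9, 10, 11, 13, 14, 15, 16, 17, 21, 23, 24, 25, 31, 35, 36, 38, 40, 41}; the non-residues are the remaining 21 nonzero classes.

2, 3, 5, 7, 8, 12, 18, 19, 20, 22, 26, 27, 28, 29, 30, 32, 33, 34, 37, 39, 42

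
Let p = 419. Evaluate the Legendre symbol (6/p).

Pull out 2: since 419 ≡ 3 (mod 8), (2/419) = -1.
Reciprocity: 3 ≡ 3 and 419 ≡ 3 (mod 4), so (3/419) = −(419/3).
Reduce top mod 3: now compute (2/3).
Pull out 2: since 3 ≡ 3 (mod 8), (2/3) = -1.
Reached (1/3) = 1. Collecting the sign flips along the way, the symbol is -1.

-1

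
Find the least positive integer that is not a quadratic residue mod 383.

5

(2/383) = +1, so 2 is a residue.
(3/383) = +1, so 3 is a residue.
(4/383) = +1, so 4 is a residue.
(5/383) = −1, so 5 is the smallest positive non-residue mod 383.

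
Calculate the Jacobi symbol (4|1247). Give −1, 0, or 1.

1

Pull out 2^2: since 1247 ≡ 7 (mod 8), (2/1247) = +1, so (2/1247)^2 = +1.
Reached (1/1247) = 1. Collecting the sign flips along the way, the symbol is +1.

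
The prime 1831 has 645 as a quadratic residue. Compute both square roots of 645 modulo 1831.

393, 1438

Since 1831 ≡ 3 (mod 4), a square root of 645 is 645^((1831+1)/4) = 645^458 mod 1831.
Repeated squaring: 645^2≡388, 645^4≡402, 645^8≡476, 645^16≡1363, 645^32≡1135, 645^64≡1032, 645^128≡1213, 645^256≡1076 (mod 1831).
645^458 = 645^(256+128+64+8+2) ≡ 1438 (mod 1831).
Check: 1438² = 2067844 ≡ 645 (mod 1831). The two roots are 393 and 1438.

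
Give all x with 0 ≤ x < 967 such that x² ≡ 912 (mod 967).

Since 967 ≡ 3 (mod 4), a square root of 912 is 912^((967+1)/4) = 912^242 mod 967.
Repeated squaring: 912^2≡124, 912^4≡871, 912^8≡513, 912^16≡145, 912^32≡718, 912^64≡113, 912^128≡198 (mod 967).
912^242 = 912^(128+64+32+16+2) ≡ 128 (mod 967).
Check: 128² = 16384 ≡ 912 (mod 967). The two roots are 128 and 839.

128, 839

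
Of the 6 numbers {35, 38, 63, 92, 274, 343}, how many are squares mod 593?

3

(35/593) = +1 → QR.
(38/593) = +1 → QR.
(63/593) = -1 → non-residue.
(92/593) = +1 → QR.
(274/593) = -1 → non-residue.
(343/593) = -1 → non-residue.
Total quadratic residues among the 6: 3.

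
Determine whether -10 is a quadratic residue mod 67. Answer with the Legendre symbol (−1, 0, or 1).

First reduce: -10 ≡ 57 (mod 67).
Reciprocity: 57 ≡ 1 and 67 ≡ 3 (mod 4), so (57/67) = +(67/57).
Reduce top mod 57: now compute (10/57).
Pull out 2: since 57 ≡ 1 (mod 8), (2/57) = +1.
Reciprocity: 5 ≡ 1 and 57 ≡ 1 (mod 4), so (5/57) = +(57/5).
Reduce top mod 5: now compute (2/5).
Pull out 2: since 5 ≡ 5 (mod 8), (2/5) = -1.
Reached (1/5) = 1. Collecting the sign flips along the way, the symbol is -1.

-1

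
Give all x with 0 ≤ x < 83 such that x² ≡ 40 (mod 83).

17, 66

Since 83 ≡ 3 (mod 4), a square root of 40 is 40^((83+1)/4) = 40^21 mod 83.
Repeated squaring: 40^2≡23, 40^4≡31, 40^8≡48, 40^16≡63 (mod 83).
40^21 = 40^(16+4+1) ≡ 17 (mod 83).
Check: 17² = 289 ≡ 40 (mod 83). The two roots are 17 and 66.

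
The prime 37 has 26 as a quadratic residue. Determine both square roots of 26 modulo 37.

10, 27

37 ≡ 1 (mod 4), so we find a root by search.
Trying successive values, 10² = 100 ≡ 26 (mod 37). The other root is 37 − 10 = 27.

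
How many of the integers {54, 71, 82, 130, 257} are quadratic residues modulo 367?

1

(54/367) = -1 → non-residue.
(71/367) = -1 → non-residue.
(82/367) = +1 → QR.
(130/367) = -1 → non-residue.
(257/367) = -1 → non-residue.
Total quadratic residues among the 5: 1.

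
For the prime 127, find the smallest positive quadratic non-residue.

(2/127) = +1, so 2 is a residue.
(3/127) = −1, so 3 is the smallest positive non-residue mod 127.

3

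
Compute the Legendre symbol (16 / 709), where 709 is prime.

Pull out 2^4: since 709 ≡ 5 (mod 8), (2/709) = -1, so (2/709)^4 = +1.
Reached (1/709) = 1. Collecting the sign flips along the way, the symbol is +1.

1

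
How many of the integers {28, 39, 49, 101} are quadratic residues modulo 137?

4

(28/137) = +1 → QR.
(39/137) = +1 → QR.
(49/137) = +1 → QR.
(101/137) = +1 → QR.
Total quadratic residues among the 4: 4.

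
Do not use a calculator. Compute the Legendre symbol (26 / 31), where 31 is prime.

Pull out 2: since 31 ≡ 7 (mod 8), (2/31) = +1.
Reciprocity: 13 ≡ 1 and 31 ≡ 3 (mod 4), so (13/31) = +(31/13).
Reduce top mod 13: now compute (5/13).
Reciprocity: 5 ≡ 1 and 13 ≡ 1 (mod 4), so (5/13) = +(13/5).
Reduce top mod 5: now compute (3/5).
Reciprocity: 3 ≡ 3 and 5 ≡ 1 (mod 4), so (3/5) = +(5/3).
Reduce top mod 3: now compute (2/3).
Pull out 2: since 3 ≡ 3 (mod 8), (2/3) = -1.
Reached (1/3) = 1. Collecting the sign flips along the way, the symbol is -1.

-1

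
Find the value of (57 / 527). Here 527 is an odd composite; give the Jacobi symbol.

1

Reciprocity: 57 ≡ 1 and 527 ≡ 3 (mod 4), so (57/527) = +(527/57).
Reduce top mod 57: now compute (14/57).
Pull out 2: since 57 ≡ 1 (mod 8), (2/57) = +1.
Reciprocity: 7 ≡ 3 and 57 ≡ 1 (mod 4), so (7/57) = +(57/7).
Reduce top mod 7: now compute (1/7).
Reached (1/7) = 1. Collecting the sign flips along the way, the symbol is +1.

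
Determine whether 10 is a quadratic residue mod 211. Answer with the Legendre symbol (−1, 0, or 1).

Pull out 2: since 211 ≡ 3 (mod 8), (2/211) = -1.
Reciprocity: 5 ≡ 1 and 211 ≡ 3 (mod 4), so (5/211) = +(211/5).
Reduce top mod 5: now compute (1/5).
Reached (1/5) = 1. Collecting the sign flips along the way, the symbol is -1.

-1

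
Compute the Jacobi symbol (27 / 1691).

1

Reciprocity: 27 ≡ 3 and 1691 ≡ 3 (mod 4), so (27/1691) = −(1691/27).
Reduce top mod 27: now compute (17/27).
Reciprocity: 17 ≡ 1 and 27 ≡ 3 (mod 4), so (17/27) = +(27/17).
Reduce top mod 17: now compute (10/17).
Pull out 2: since 17 ≡ 1 (mod 8), (2/17) = +1.
Reciprocity: 5 ≡ 1 and 17 ≡ 1 (mod 4), so (5/17) = +(17/5).
Reduce top mod 5: now compute (2/5).
Pull out 2: since 5 ≡ 5 (mod 8), (2/5) = -1.
Reached (1/5) = 1. Collecting the sign flips along the way, the symbol is +1.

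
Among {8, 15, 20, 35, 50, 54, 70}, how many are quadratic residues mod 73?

5

(8/73) = +1 → QR.
(15/73) = -1 → non-residue.
(20/73) = -1 → non-residue.
(35/73) = +1 → QR.
(50/73) = +1 → QR.
(54/73) = +1 → QR.
(70/73) = +1 → QR.
Total quadratic residues among the 7: 5.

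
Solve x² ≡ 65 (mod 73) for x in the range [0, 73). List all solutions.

73 ≡ 1 (mod 4), so we find a root by search.
Trying successive values, 24² = 576 ≡ 65 (mod 73). The other root is 73 − 24 = 49.

24, 49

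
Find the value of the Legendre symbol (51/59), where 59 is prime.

Reciprocity: 51 ≡ 3 and 59 ≡ 3 (mod 4), so (51/59) = −(59/51).
Reduce top mod 51: now compute (8/51).
Pull out 2^3: since 51 ≡ 3 (mod 8), (2/51) = -1, so (2/51)^3 = -1.
Reached (1/51) = 1. Collecting the sign flips along the way, the symbol is +1.

1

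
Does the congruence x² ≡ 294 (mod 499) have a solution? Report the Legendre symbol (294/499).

Pull out 2: since 499 ≡ 3 (mod 8), (2/499) = -1.
Reciprocity: 147 ≡ 3 and 499 ≡ 3 (mod 4), so (147/499) = −(499/147).
Reduce top mod 147: now compute (58/147).
Pull out 2: since 147 ≡ 3 (mod 8), (2/147) = -1.
Reciprocity: 29 ≡ 1 and 147 ≡ 3 (mod 4), so (29/147) = +(147/29).
Reduce top mod 29: now compute (2/29).
Pull out 2: since 29 ≡ 5 (mod 8), (2/29) = -1.
Reached (1/29) = 1. Collecting the sign flips along the way, the symbol is +1.

1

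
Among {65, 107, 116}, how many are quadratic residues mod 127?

1

(65/127) = -1 → non-residue.
(107/127) = +1 → QR.
(116/127) = -1 → non-residue.
Total quadratic residues among the 3: 1.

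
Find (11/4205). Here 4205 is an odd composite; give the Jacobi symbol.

Reciprocity: 11 ≡ 3 and 4205 ≡ 1 (mod 4), so (11/4205) = +(4205/11).
Reduce top mod 11: now compute (3/11).
Reciprocity: 3 ≡ 3 and 11 ≡ 3 (mod 4), so (3/11) = −(11/3).
Reduce top mod 3: now compute (2/3).
Pull out 2: since 3 ≡ 3 (mod 8), (2/3) = -1.
Reached (1/3) = 1. Collecting the sign flips along the way, the symbol is +1.

1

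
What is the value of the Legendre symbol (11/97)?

Reciprocity: 11 ≡ 3 and 97 ≡ 1 (mod 4), so (11/97) = +(97/11).
Reduce top mod 11: now compute (9/11).
Reciprocity: 9 ≡ 1 and 11 ≡ 3 (mod 4), so (9/11) = +(11/9).
Reduce top mod 9: now compute (2/9).
Pull out 2: since 9 ≡ 1 (mod 8), (2/9) = +1.
Reached (1/9) = 1. Collecting the sign flips along the way, the symbol is +1.

1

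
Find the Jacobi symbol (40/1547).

Pull out 2^3: since 1547 ≡ 3 (mod 8), (2/1547) = -1, so (2/1547)^3 = -1.
Reciprocity: 5 ≡ 1 and 1547 ≡ 3 (mod 4), so (5/1547) = +(1547/5).
Reduce top mod 5: now compute (2/5).
Pull out 2: since 5 ≡ 5 (mod 8), (2/5) = -1.
Reached (1/5) = 1. Collecting the sign flips along the way, the symbol is +1.

1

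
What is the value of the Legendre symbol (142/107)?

1

Euler's criterion: (142/107) ≡ 35^53 (mod 107).
35^2 ≡ 48 (mod 107)
35^4 ≡ 57 (mod 107)
35^8 ≡ 39 (mod 107)
35^16 ≡ 23 (mod 107)
35^32 ≡ 101 (mod 107)
35^53 = 35^(32+16+4+1) ≡ 1 (mod 107).
Result is 1, so (142/107) = 1.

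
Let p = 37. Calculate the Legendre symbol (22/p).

-1

Euler's criterion: (22/37) ≡ 22^18 (mod 37).
22^2 ≡ 3 (mod 37)
22^4 ≡ 9 (mod 37)
22^8 ≡ 7 (mod 37)
22^16 ≡ 12 (mod 37)
22^18 = 22^(16+2) ≡ 36 (mod 37).
Result is 36 ≡ −1, so (22/37) = −1.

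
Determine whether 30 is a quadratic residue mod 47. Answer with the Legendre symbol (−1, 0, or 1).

Euler's criterion: (30/47) ≡ 30^23 (mod 47).
30^2 ≡ 7 (mod 47)
30^4 ≡ 2 (mod 47)
30^8 ≡ 4 (mod 47)
30^16 ≡ 16 (mod 47)
30^23 = 30^(16+4+2+1) ≡ 46 (mod 47).
Result is 46 ≡ −1, so (30/47) = −1.

-1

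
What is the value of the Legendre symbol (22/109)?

1

Pull out 2: since 109 ≡ 5 (mod 8), (2/109) = -1.
Reciprocity: 11 ≡ 3 and 109 ≡ 1 (mod 4), so (11/109) = +(109/11).
Reduce top mod 11: now compute (10/11).
Pull out 2: since 11 ≡ 3 (mod 8), (2/11) = -1.
Reciprocity: 5 ≡ 1 and 11 ≡ 3 (mod 4), so (5/11) = +(11/5).
Reduce top mod 5: now compute (1/5).
Reached (1/5) = 1. Collecting the sign flips along the way, the symbol is +1.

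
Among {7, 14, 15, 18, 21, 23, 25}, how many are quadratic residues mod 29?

3

(7/29) = +1 → QR.
(14/29) = -1 → non-residue.
(15/29) = -1 → non-residue.
(18/29) = -1 → non-residue.
(21/29) = -1 → non-residue.
(23/29) = +1 → QR.
(25/29) = +1 → QR.
Total quadratic residues among the 7: 3.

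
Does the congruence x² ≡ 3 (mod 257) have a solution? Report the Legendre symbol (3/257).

Reciprocity: 3 ≡ 3 and 257 ≡ 1 (mod 4), so (3/257) = +(257/3).
Reduce top mod 3: now compute (2/3).
Pull out 2: since 3 ≡ 3 (mod 8), (2/3) = -1.
Reached (1/3) = 1. Collecting the sign flips along the way, the symbol is -1.

-1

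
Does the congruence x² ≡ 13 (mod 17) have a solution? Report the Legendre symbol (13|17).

1

Euler's criterion: (13/17) ≡ 13^8 (mod 17).
13^2 ≡ 16 (mod 17)
13^4 ≡ 1 (mod 17)
13^8 ≡ 1 (mod 17)
13^8 = 13^(8) ≡ 1 (mod 17).
Result is 1, so (13/17) = 1.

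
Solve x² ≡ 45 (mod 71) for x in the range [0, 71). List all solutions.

Since 71 ≡ 3 (mod 4), a square root of 45 is 45^((71+1)/4) = 45^18 mod 71.
Repeated squaring: 45^2≡37, 45^4≡20, 45^8≡45, 45^16≡37 (mod 71).
45^18 = 45^(16+2) ≡ 20 (mod 71).
Check: 20² = 400 ≡ 45 (mod 71). The two roots are 20 and 51.

20, 51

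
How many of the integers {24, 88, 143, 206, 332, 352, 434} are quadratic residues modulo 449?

2

(24/449) = -1 → non-residue.
(88/449) = +1 → QR.
(143/449) = -1 → non-residue.
(206/449) = -1 → non-residue.
(332/449) = -1 → non-residue.
(352/449) = +1 → QR.
(434/449) = -1 → non-residue.
Total quadratic residues among the 7: 2.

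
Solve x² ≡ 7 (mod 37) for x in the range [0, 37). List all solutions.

37 ≡ 1 (mod 4), so we find a root by search.
Trying successive values, 9² = 81 ≡ 7 (mod 37). The other root is 37 − 9 = 28.

9, 28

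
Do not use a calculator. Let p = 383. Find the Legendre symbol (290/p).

Pull out 2: since 383 ≡ 7 (mod 8), (2/383) = +1.
Reciprocity: 145 ≡ 1 and 383 ≡ 3 (mod 4), so (145/383) = +(383/145).
Reduce top mod 145: now compute (93/145).
Reciprocity: 93 ≡ 1 and 145 ≡ 1 (mod 4), so (93/145) = +(145/93).
Reduce top mod 93: now compute (52/93).
Pull out 2^2: since 93 ≡ 5 (mod 8), (2/93) = -1, so (2/93)^2 = +1.
Reciprocity: 13 ≡ 1 and 93 ≡ 1 (mod 4), so (13/93) = +(93/13).
Reduce top mod 13: now compute (2/13).
Pull out 2: since 13 ≡ 5 (mod 8), (2/13) = -1.
Reached (1/13) = 1. Collecting the sign flips along the way, the symbol is -1.

-1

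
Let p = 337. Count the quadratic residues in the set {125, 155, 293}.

1

(125/337) = -1 → non-residue.
(155/337) = +1 → QR.
(293/337) = -1 → non-residue.
Total quadratic residues among the 3: 1.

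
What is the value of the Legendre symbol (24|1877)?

Pull out 2^3: since 1877 ≡ 5 (mod 8), (2/1877) = -1, so (2/1877)^3 = -1.
Reciprocity: 3 ≡ 3 and 1877 ≡ 1 (mod 4), so (3/1877) = +(1877/3).
Reduce top mod 3: now compute (2/3).
Pull out 2: since 3 ≡ 3 (mod 8), (2/3) = -1.
Reached (1/3) = 1. Collecting the sign flips along the way, the symbol is +1.

1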